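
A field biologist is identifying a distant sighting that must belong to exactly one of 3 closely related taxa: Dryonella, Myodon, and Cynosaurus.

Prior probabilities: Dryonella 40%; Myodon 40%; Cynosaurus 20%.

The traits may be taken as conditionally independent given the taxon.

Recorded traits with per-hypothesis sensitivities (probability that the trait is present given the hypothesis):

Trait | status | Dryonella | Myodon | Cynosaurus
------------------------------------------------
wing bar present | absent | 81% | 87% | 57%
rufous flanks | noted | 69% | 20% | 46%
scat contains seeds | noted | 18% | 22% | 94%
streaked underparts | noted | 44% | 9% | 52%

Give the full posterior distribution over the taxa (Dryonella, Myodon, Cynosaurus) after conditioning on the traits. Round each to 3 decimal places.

Multiply each prior by the joint likelihood of the trait pattern (using 1 − P(present | H) for each absent trait):
  Dryonella: 0.40 × (1 − 0.81) × 0.69 × 0.18 × 0.44 = 0.0041532
  Myodon: 0.40 × (1 − 0.87) × 0.20 × 0.22 × 0.09 = 0.00020592
  Cynosaurus: 0.20 × (1 − 0.57) × 0.46 × 0.94 × 0.52 = 0.019337
The unnormalized weights sum to 0.023696.
P(Dryonella | evidence) = 0.0041532 / 0.023696 ≈ 0.175
P(Myodon | evidence) = 0.00020592 / 0.023696 ≈ 0.009
P(Cynosaurus | evidence) = 0.019337 / 0.023696 ≈ 0.816

0.175, 0.009, 0.816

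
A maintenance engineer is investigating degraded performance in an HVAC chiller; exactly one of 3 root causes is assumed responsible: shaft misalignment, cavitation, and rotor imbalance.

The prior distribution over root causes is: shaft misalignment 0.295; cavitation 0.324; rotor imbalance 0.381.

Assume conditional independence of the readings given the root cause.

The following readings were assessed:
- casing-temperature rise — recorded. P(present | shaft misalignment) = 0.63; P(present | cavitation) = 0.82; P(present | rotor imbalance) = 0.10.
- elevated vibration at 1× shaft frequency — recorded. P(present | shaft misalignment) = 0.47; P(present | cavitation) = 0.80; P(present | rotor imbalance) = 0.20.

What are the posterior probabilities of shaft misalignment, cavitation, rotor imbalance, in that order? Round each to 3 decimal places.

For each hypothesis, the unnormalized posterior weight is prior × product of the reading likelihoods:
  shaft misalignment: 0.295 × 0.63 × 0.47 = 0.087349
  cavitation: 0.324 × 0.82 × 0.80 = 0.21254
  rotor imbalance: 0.381 × 0.10 × 0.20 = 0.00762
Normalizing constant Z = 0.087349 + 0.21254 + 0.00762 = 0.30751.
P(shaft misalignment | evidence) = 0.087349 / 0.30751 ≈ 0.284
P(cavitation | evidence) = 0.21254 / 0.30751 ≈ 0.691
P(rotor imbalance | evidence) = 0.00762 / 0.30751 ≈ 0.025

0.284, 0.691, 0.025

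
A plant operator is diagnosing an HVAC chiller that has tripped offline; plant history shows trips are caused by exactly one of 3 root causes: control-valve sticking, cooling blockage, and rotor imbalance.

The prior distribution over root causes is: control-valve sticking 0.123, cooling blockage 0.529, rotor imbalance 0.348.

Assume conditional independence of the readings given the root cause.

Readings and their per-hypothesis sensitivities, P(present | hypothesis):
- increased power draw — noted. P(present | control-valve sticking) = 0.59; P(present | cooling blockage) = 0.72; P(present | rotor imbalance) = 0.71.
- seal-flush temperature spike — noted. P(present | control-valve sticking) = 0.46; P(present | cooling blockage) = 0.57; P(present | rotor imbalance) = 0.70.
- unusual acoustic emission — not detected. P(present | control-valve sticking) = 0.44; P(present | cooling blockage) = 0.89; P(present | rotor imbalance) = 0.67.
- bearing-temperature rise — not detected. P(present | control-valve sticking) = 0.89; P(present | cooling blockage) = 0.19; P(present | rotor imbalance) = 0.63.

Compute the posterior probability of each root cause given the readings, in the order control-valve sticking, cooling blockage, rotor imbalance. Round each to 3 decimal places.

For each hypothesis, the unnormalized posterior weight is prior × product of the reading likelihoods (using 1 − P(present | H) for each absent reading):
  control-valve sticking: 0.123 × 0.59 × 0.46 × (1 − 0.44) × (1 − 0.89) = 0.0020563
  cooling blockage: 0.529 × 0.72 × 0.57 × (1 − 0.89) × (1 − 0.19) = 0.019344
  rotor imbalance: 0.348 × 0.71 × 0.70 × (1 − 0.67) × (1 − 0.63) = 0.021118
Normalizing constant Z = 0.0020563 + 0.019344 + 0.021118 = 0.042518.
P(control-valve sticking | evidence) = 0.0020563 / 0.042518 ≈ 0.048
P(cooling blockage | evidence) = 0.019344 / 0.042518 ≈ 0.455
P(rotor imbalance | evidence) = 0.021118 / 0.042518 ≈ 0.497

0.048, 0.455, 0.497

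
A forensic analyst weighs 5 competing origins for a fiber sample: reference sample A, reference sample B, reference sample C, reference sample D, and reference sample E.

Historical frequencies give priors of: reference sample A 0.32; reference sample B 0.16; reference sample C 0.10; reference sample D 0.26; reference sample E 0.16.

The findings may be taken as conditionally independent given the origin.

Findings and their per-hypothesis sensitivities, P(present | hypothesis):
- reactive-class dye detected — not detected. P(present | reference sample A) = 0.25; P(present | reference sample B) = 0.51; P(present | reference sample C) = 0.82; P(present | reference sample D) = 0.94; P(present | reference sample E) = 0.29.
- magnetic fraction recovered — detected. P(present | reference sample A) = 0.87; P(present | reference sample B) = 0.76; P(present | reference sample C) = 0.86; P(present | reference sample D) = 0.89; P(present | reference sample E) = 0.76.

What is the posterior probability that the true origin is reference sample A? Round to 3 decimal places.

By Bayes' rule with conditional independence, the unnormalized weight for each hypothesis is prior × ∏ likelihoods (using 1 − P(present | H) for each absent finding):
  reference sample A: 0.32 × (1 − 0.25) × 0.87 = 0.2088
  reference sample B: 0.16 × (1 − 0.51) × 0.76 = 0.059584
  reference sample C: 0.10 × (1 − 0.82) × 0.86 = 0.01548
  reference sample D: 0.26 × (1 − 0.94) × 0.89 = 0.013884
  reference sample E: 0.16 × (1 − 0.29) × 0.76 = 0.086336
Marginal likelihood of the evidence = 0.38408.
P(reference sample A | evidence) = 0.2088 / 0.38408 ≈ 0.544.

0.544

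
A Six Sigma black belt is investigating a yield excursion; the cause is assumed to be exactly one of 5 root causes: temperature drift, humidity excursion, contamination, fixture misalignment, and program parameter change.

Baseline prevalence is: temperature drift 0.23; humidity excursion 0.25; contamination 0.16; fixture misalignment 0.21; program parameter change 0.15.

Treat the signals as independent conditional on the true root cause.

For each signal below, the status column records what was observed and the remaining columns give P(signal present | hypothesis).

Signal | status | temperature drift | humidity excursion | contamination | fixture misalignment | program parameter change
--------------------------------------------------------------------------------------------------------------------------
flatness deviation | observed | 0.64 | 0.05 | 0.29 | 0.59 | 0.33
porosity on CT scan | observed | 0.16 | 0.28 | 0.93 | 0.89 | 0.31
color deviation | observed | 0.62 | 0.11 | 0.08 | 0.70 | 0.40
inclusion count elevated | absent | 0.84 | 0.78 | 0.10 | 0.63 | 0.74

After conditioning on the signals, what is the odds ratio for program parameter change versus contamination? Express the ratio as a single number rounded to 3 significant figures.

0.514

The normalizing constant cancels in an odds ratio, so compute prior × likelihood for the two hypotheses only (using 1 − P(present | H) for each absent signal):
  program parameter change: 0.15 × 0.33 × 0.31 × 0.40 × (1 − 0.74) = 0.0015959
  contamination: 0.16 × 0.29 × 0.93 × 0.08 × (1 − 0.10) = 0.0031069
Posterior odds = 0.0015959 / 0.0031069 ≈ 0.514.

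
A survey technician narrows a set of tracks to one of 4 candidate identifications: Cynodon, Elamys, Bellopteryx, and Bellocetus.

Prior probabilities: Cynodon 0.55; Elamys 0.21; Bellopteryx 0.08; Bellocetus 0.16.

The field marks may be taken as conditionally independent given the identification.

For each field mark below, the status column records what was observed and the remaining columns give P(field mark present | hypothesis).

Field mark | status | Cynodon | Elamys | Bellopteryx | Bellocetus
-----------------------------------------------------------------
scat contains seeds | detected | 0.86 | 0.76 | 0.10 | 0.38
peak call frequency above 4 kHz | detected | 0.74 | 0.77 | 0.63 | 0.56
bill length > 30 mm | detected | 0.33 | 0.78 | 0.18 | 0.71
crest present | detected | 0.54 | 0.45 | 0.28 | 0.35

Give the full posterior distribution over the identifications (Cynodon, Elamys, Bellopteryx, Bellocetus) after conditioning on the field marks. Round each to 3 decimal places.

0.546, 0.378, 0.002, 0.074

Multiply each prior by the joint likelihood of the field mark pattern:
  Cynodon: 0.55 × 0.86 × 0.74 × 0.33 × 0.54 = 0.062374
  Elamys: 0.21 × 0.76 × 0.77 × 0.78 × 0.45 = 0.043135
  Bellopteryx: 0.08 × 0.10 × 0.63 × 0.18 × 0.28 = 0.00025402
  Bellocetus: 0.16 × 0.38 × 0.56 × 0.71 × 0.35 = 0.0084609
Normalizing constant Z = 0.062374 + 0.043135 + 0.00025402 + 0.0084609 = 0.11422.
P(Cynodon | evidence) = 0.062374 / 0.11422 ≈ 0.546
P(Elamys | evidence) = 0.043135 / 0.11422 ≈ 0.378
P(Bellopteryx | evidence) = 0.00025402 / 0.11422 ≈ 0.002
P(Bellocetus | evidence) = 0.0084609 / 0.11422 ≈ 0.074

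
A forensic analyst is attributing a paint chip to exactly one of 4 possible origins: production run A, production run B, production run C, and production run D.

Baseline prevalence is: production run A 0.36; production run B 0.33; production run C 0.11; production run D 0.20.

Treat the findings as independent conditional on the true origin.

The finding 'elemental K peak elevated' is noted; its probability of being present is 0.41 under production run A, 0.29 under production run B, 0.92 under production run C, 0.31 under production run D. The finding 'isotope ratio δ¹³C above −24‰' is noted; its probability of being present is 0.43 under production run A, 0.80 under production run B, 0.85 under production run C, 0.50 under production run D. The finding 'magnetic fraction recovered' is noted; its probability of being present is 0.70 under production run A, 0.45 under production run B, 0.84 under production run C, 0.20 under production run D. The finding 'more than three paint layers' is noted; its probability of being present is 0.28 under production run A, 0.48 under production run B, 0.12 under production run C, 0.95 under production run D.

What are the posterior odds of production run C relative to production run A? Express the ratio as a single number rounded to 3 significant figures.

0.697

The normalizing constant cancels in an odds ratio, so compute prior × likelihood for the two hypotheses only:
  production run C: 0.11 × 0.92 × 0.85 × 0.84 × 0.12 = 0.0086708
  production run A: 0.36 × 0.41 × 0.43 × 0.70 × 0.28 = 0.01244
Odds(production run C : production run A) = 0.0086708 / 0.01244 ≈ 0.697.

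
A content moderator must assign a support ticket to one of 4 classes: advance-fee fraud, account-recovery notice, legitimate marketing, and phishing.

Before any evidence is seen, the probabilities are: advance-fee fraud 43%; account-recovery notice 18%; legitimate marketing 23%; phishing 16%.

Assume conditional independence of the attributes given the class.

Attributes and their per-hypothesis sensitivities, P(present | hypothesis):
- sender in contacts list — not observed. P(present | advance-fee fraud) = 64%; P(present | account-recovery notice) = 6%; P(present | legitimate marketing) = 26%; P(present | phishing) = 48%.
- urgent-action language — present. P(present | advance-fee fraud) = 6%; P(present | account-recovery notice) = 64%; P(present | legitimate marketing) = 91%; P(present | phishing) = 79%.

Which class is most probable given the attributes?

Multiply each prior by the joint likelihood of the attribute pattern (using 1 − P(present | H) for each absent attribute):
  advance-fee fraud: 0.43 × (1 − 0.64) × 0.06 = 0.009288
  account-recovery notice: 0.18 × (1 − 0.06) × 0.64 = 0.10829
  legitimate marketing: 0.23 × (1 − 0.26) × 0.91 = 0.15488
  phishing: 0.16 × (1 − 0.48) × 0.79 = 0.065728
The unnormalized weights sum to 0.33819.
P(advance-fee fraud | evidence) ≈ 0.009288 / 0.33819 ≈ 0.027
P(account-recovery notice | evidence) ≈ 0.10829 / 0.33819 ≈ 0.320
P(legitimate marketing | evidence) ≈ 0.15488 / 0.33819 ≈ 0.458
P(phishing | evidence) ≈ 0.065728 / 0.33819 ≈ 0.194
The largest is 0.458, so legitimate marketing is most probable.

legitimate marketing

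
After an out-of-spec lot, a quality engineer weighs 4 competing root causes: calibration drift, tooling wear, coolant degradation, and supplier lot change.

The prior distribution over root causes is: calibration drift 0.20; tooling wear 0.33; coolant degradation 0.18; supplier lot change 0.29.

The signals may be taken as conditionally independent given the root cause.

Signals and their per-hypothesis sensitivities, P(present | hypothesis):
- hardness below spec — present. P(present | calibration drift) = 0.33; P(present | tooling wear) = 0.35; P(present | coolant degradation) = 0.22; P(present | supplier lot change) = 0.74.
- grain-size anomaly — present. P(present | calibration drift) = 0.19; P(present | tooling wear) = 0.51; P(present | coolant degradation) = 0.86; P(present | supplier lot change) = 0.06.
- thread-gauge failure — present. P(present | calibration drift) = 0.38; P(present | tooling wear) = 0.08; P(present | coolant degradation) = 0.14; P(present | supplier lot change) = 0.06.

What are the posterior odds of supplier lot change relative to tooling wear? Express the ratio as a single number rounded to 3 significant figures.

0.164

The normalizing constant cancels in an odds ratio, so compute prior × likelihood for the two hypotheses only:
  supplier lot change: 0.29 × 0.74 × 0.06 × 0.06 = 0.00077256
  tooling wear: 0.33 × 0.35 × 0.51 × 0.08 = 0.0047124
Posterior odds = 0.00077256 / 0.0047124 ≈ 0.164.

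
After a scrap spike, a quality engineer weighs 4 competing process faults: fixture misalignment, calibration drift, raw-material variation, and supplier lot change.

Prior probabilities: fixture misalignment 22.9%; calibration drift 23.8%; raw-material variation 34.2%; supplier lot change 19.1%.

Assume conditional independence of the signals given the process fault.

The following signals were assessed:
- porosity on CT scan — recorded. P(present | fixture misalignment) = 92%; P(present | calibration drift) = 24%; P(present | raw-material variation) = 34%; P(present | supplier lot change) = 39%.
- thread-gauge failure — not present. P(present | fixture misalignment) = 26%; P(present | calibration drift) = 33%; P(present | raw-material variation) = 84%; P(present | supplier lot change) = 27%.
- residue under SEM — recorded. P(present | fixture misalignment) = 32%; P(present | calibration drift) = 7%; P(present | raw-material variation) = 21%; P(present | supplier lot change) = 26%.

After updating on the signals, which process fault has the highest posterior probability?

fixture misalignment

For each hypothesis, the unnormalized posterior weight is prior × product of the signal likelihoods (using 1 − P(present | H) for each absent signal):
  fixture misalignment: 0.229 × 0.92 × (1 − 0.26) × 0.32 = 0.049889
  calibration drift: 0.238 × 0.24 × (1 − 0.33) × 0.07 = 0.0026789
  raw-material variation: 0.342 × 0.34 × (1 − 0.84) × 0.21 = 0.003907
  supplier lot change: 0.191 × 0.39 × (1 − 0.27) × 0.26 = 0.014138
The unnormalized weights sum to 0.070613.
P(fixture misalignment | evidence) ≈ 0.049889 / 0.070613 ≈ 0.707
P(calibration drift | evidence) ≈ 0.0026789 / 0.070613 ≈ 0.038
P(raw-material variation | evidence) ≈ 0.003907 / 0.070613 ≈ 0.055
P(supplier lot change | evidence) ≈ 0.014138 / 0.070613 ≈ 0.200
The largest is 0.707, so fixture misalignment is most probable.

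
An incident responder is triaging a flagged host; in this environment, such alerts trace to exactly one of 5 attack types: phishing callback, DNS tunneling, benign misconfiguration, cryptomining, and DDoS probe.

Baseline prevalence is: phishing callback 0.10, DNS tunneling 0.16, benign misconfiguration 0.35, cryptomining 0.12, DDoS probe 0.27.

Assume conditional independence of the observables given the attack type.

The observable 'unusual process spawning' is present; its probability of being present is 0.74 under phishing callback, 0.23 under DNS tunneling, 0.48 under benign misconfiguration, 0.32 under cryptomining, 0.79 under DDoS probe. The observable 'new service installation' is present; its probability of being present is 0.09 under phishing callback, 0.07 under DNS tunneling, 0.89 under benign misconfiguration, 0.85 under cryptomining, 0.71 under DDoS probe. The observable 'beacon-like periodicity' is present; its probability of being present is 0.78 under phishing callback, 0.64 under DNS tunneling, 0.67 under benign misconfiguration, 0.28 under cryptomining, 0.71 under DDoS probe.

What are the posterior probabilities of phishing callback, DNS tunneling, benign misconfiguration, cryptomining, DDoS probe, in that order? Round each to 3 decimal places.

Multiply each prior by the joint likelihood of the observable pattern:
  phishing callback: 0.10 × 0.74 × 0.09 × 0.78 = 0.0051948
  DNS tunneling: 0.16 × 0.23 × 0.07 × 0.64 = 0.0016486
  benign misconfiguration: 0.35 × 0.48 × 0.89 × 0.67 = 0.10018
  cryptomining: 0.12 × 0.32 × 0.85 × 0.28 = 0.0091392
  DDoS probe: 0.27 × 0.79 × 0.71 × 0.71 = 0.10752
Normalizing constant Z = 0.0051948 + 0.0016486 + 0.10018 + 0.0091392 + 0.10752 = 0.22369.
P(phishing callback | evidence) = 0.0051948 / 0.22369 ≈ 0.023
P(DNS tunneling | evidence) = 0.0016486 / 0.22369 ≈ 0.007
P(benign misconfiguration | evidence) = 0.10018 / 0.22369 ≈ 0.448
P(cryptomining | evidence) = 0.0091392 / 0.22369 ≈ 0.041
P(DDoS probe | evidence) = 0.10752 / 0.22369 ≈ 0.481

0.023, 0.007, 0.448, 0.041, 0.481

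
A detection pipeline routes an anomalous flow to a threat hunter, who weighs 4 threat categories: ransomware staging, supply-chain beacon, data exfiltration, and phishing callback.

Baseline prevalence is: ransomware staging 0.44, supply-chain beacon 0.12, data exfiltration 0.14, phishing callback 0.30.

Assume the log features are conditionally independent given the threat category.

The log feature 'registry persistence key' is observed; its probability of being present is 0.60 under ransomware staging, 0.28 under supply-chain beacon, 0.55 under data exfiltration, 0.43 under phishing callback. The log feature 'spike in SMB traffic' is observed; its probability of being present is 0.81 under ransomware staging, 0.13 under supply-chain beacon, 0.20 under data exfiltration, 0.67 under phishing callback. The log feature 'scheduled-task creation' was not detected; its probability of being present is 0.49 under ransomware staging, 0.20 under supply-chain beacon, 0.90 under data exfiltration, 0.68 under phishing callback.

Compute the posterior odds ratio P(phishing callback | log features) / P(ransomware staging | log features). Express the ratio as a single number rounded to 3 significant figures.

0.254

The normalizing constant cancels in an odds ratio, so compute prior × likelihood for the two hypotheses only (using 1 − P(present | H) for each absent log feature):
  phishing callback: 0.30 × 0.43 × 0.67 × (1 − 0.68) = 0.027658
  ransomware staging: 0.44 × 0.60 × 0.81 × (1 − 0.49) = 0.10906
Odds(phishing callback : ransomware staging) = 0.027658 / 0.10906 ≈ 0.254.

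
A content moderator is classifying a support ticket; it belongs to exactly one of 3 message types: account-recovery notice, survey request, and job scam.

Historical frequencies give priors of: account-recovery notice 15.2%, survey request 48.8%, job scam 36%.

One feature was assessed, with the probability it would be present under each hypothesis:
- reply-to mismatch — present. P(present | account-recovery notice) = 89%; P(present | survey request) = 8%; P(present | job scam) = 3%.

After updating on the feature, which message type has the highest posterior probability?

Multiply each prior by the likelihood of the feature:
  account-recovery notice: 0.152 × 0.89 = 0.13528
  survey request: 0.488 × 0.08 = 0.03904
  job scam: 0.360 × 0.03 = 0.0108
Marginal likelihood of the evidence = 0.18512.
P(account-recovery notice | evidence) ≈ 0.13528 / 0.18512 ≈ 0.731
P(survey request | evidence) ≈ 0.03904 / 0.18512 ≈ 0.211
P(job scam | evidence) ≈ 0.0108 / 0.18512 ≈ 0.058
The largest is 0.731, so account-recovery notice is most probable.

account-recovery notice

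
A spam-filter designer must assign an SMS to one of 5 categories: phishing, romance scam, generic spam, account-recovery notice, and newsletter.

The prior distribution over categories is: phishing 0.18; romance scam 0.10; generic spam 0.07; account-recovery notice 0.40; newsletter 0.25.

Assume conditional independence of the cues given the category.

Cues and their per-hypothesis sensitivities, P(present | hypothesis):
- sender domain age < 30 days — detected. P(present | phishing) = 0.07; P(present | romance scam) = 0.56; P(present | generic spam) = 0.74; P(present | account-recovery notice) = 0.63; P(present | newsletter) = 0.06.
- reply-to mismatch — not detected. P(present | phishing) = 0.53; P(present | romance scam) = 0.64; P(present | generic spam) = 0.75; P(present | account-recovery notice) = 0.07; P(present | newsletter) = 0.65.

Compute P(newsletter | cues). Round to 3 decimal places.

0.019

For each hypothesis, the unnormalized posterior weight is prior × product of the cue likelihoods (using 1 − P(present | H) for each absent cue):
  phishing: 0.18 × 0.07 × (1 − 0.53) = 0.005922
  romance scam: 0.10 × 0.56 × (1 − 0.64) = 0.02016
  generic spam: 0.07 × 0.74 × (1 − 0.75) = 0.01295
  account-recovery notice: 0.40 × 0.63 × (1 − 0.07) = 0.23436
  newsletter: 0.25 × 0.06 × (1 − 0.65) = 0.00525
Marginal likelihood of the evidence = 0.27864.
P(newsletter | evidence) = 0.00525 / 0.27864 ≈ 0.019.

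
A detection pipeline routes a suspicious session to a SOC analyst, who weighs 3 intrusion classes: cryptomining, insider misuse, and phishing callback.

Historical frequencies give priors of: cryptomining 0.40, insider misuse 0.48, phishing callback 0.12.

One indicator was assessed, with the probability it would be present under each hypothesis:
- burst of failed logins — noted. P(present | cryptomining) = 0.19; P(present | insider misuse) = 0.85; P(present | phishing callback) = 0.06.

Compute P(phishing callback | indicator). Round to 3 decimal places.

For each hypothesis, the unnormalized posterior weight is prior × likelihood:
  cryptomining: 0.40 × 0.19 = 0.076
  insider misuse: 0.48 × 0.85 = 0.408
  phishing callback: 0.12 × 0.06 = 0.0072
The unnormalized weights sum to 0.4912.
P(phishing callback | evidence) = 0.0072 / 0.4912 ≈ 0.015.

0.015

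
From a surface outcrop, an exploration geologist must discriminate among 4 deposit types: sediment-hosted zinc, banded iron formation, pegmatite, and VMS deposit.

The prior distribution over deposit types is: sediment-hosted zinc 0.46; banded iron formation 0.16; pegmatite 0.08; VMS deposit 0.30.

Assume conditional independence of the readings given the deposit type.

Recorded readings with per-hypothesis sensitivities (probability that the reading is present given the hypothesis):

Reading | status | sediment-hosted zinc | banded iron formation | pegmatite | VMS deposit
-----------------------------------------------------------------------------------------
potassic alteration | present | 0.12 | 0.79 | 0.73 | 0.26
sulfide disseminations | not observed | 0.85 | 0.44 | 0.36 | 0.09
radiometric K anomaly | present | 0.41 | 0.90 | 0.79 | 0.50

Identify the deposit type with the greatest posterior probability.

Multiply each prior by the joint likelihood of the reading pattern (using 1 − P(present | H) for each absent reading):
  sediment-hosted zinc: 0.46 × 0.12 × (1 − 0.85) × 0.41 = 0.0033948
  banded iron formation: 0.16 × 0.79 × (1 − 0.44) × 0.90 = 0.063706
  pegmatite: 0.08 × 0.73 × (1 − 0.36) × 0.79 = 0.029527
  VMS deposit: 0.30 × 0.26 × (1 − 0.09) × 0.50 = 0.03549
Marginal likelihood of the evidence = 0.13212.
P(sediment-hosted zinc | evidence) ≈ 0.0033948 / 0.13212 ≈ 0.026
P(banded iron formation | evidence) ≈ 0.063706 / 0.13212 ≈ 0.482
P(pegmatite | evidence) ≈ 0.029527 / 0.13212 ≈ 0.223
P(VMS deposit | evidence) ≈ 0.03549 / 0.13212 ≈ 0.269
The largest is 0.482, so banded iron formation is most probable.

banded iron formation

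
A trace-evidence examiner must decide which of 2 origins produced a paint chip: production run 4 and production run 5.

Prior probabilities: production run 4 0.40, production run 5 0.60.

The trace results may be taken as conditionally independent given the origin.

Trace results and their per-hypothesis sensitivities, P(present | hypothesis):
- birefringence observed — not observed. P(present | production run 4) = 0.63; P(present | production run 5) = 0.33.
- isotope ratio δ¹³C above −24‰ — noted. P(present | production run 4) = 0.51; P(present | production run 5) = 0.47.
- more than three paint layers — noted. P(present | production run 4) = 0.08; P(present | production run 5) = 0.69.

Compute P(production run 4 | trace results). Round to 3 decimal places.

0.044

For each hypothesis, the unnormalized posterior weight is prior × product of the trace result likelihoods (using 1 − P(present | H) for each absent trace result):
  production run 4: 0.40 × (1 − 0.63) × 0.51 × 0.08 = 0.0060384
  production run 5: 0.60 × (1 − 0.33) × 0.47 × 0.69 = 0.13037
The unnormalized weights sum to 0.13641.
P(production run 4 | evidence) = 0.0060384 / 0.13641 ≈ 0.044.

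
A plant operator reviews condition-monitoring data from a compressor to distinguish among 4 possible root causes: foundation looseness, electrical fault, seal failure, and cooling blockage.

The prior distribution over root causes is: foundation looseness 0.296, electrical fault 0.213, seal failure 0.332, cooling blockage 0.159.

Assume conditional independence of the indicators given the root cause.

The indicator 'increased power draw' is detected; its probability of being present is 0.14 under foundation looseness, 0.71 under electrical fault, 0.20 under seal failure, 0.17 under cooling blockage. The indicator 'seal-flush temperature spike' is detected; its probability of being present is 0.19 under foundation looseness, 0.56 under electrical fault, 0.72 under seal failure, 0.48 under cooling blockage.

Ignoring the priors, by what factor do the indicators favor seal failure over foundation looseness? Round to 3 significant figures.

Take the product of per-indicator likelihoods under each hypothesis, then divide.
  seal failure: 0.20 × 0.72 = 0.144
  foundation looseness: 0.14 × 0.19 = 0.0266
Bayes factor = 0.144 / 0.0266 ≈ 5.41

5.41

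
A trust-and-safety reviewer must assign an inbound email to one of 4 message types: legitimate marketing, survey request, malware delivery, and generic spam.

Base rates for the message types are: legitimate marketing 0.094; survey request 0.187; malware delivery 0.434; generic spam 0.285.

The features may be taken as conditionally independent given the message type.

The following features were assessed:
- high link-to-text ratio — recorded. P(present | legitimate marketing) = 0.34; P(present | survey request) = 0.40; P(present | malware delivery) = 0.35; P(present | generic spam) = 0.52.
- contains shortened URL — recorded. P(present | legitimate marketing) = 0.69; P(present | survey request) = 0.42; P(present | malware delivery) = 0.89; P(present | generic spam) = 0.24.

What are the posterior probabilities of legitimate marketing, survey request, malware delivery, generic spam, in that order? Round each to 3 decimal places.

0.098, 0.140, 0.603, 0.159

For each hypothesis, the unnormalized posterior weight is prior × product of the feature likelihoods:
  legitimate marketing: 0.094 × 0.34 × 0.69 = 0.022052
  survey request: 0.187 × 0.40 × 0.42 = 0.031416
  malware delivery: 0.434 × 0.35 × 0.89 = 0.13519
  generic spam: 0.285 × 0.52 × 0.24 = 0.035568
The unnormalized weights sum to 0.22423.
P(legitimate marketing | evidence) = 0.022052 / 0.22423 ≈ 0.098
P(survey request | evidence) = 0.031416 / 0.22423 ≈ 0.140
P(malware delivery | evidence) = 0.13519 / 0.22423 ≈ 0.603
P(generic spam | evidence) = 0.035568 / 0.22423 ≈ 0.159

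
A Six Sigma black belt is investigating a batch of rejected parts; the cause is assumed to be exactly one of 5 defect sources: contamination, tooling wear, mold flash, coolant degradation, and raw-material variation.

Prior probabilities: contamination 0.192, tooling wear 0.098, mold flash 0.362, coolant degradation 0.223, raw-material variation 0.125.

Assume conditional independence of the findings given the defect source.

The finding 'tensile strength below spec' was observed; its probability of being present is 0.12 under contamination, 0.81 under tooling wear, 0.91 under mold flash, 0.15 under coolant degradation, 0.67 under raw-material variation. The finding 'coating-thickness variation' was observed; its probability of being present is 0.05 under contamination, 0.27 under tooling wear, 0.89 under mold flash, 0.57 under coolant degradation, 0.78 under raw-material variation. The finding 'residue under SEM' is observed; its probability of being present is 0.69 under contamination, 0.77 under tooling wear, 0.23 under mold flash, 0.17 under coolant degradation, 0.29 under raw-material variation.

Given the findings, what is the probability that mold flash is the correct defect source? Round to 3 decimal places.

0.631

Multiply each prior by the joint likelihood of the evidence pattern:
  contamination: 0.192 × 0.12 × 0.05 × 0.69 = 0.00079488
  tooling wear: 0.098 × 0.81 × 0.27 × 0.77 = 0.016503
  mold flash: 0.362 × 0.91 × 0.89 × 0.23 = 0.067432
  coolant degradation: 0.223 × 0.15 × 0.57 × 0.17 = 0.0032413
  raw-material variation: 0.125 × 0.67 × 0.78 × 0.29 = 0.018944
Marginal likelihood of the evidence = 0.10692.
P(mold flash | evidence) = 0.067432 / 0.10692 ≈ 0.631.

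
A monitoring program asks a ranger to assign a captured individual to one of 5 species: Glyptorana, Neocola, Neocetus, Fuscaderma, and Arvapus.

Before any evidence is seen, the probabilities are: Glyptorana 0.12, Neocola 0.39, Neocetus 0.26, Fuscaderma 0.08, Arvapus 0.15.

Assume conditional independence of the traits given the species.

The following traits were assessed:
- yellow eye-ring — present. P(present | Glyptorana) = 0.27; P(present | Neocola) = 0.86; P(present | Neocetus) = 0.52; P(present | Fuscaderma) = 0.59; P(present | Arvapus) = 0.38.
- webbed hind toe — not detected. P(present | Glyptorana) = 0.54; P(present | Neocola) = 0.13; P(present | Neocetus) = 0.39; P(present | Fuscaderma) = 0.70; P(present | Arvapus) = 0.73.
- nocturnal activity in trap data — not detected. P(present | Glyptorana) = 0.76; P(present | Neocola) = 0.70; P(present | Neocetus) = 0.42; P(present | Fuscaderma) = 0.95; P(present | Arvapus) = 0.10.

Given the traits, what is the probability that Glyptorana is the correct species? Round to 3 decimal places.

0.023

By Bayes' rule with conditional independence, the unnormalized weight for each hypothesis is prior × ∏ likelihoods (using 1 − P(present | H) for each absent trait):
  Glyptorana: 0.12 × 0.27 × (1 − 0.54) × (1 − 0.76) = 0.003577
  Neocola: 0.39 × 0.86 × (1 − 0.13) × (1 − 0.70) = 0.087539
  Neocetus: 0.26 × 0.52 × (1 − 0.39) × (1 − 0.42) = 0.047834
  Fuscaderma: 0.08 × 0.59 × (1 − 0.70) × (1 − 0.95) = 0.000708
  Arvapus: 0.15 × 0.38 × (1 − 0.73) × (1 − 0.10) = 0.013851
The unnormalized weights sum to 0.15351.
P(Glyptorana | evidence) = 0.003577 / 0.15351 ≈ 0.023.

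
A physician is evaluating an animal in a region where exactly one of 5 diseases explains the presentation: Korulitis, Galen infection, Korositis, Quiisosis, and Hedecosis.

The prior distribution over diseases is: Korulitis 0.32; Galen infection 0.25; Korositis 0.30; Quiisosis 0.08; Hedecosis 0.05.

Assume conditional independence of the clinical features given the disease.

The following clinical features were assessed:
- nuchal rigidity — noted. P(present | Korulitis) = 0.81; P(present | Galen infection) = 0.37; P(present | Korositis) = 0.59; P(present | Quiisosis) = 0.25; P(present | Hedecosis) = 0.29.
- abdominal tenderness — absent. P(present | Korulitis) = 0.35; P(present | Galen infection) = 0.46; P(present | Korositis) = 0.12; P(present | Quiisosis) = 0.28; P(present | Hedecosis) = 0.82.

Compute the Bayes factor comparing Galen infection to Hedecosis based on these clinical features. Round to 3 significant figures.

Take the product of per-clinical feature likelihoods under each hypothesis (using 1 − P(present | H) for each absent clinical feature), then divide.
  Galen infection: 0.37 × (1 − 0.46) = 0.1998
  Hedecosis: 0.29 × (1 − 0.82) = 0.0522
Bayes factor = 0.1998 / 0.0522 ≈ 3.83

3.83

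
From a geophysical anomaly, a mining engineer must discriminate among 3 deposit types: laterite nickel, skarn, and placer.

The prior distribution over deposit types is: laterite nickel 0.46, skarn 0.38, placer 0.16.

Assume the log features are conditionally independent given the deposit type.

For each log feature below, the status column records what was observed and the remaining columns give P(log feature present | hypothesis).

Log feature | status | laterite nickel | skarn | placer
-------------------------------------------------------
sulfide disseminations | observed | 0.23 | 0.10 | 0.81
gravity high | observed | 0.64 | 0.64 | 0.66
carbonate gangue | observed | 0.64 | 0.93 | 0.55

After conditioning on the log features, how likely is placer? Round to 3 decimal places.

For each hypothesis, the unnormalized posterior weight is prior × product of the log feature likelihoods:
  laterite nickel: 0.46 × 0.23 × 0.64 × 0.64 = 0.043336
  skarn: 0.38 × 0.10 × 0.64 × 0.93 = 0.022618
  placer: 0.16 × 0.81 × 0.66 × 0.55 = 0.047045
Marginal likelihood of the evidence = 0.113.
P(placer | evidence) = 0.047045 / 0.113 ≈ 0.416.

0.416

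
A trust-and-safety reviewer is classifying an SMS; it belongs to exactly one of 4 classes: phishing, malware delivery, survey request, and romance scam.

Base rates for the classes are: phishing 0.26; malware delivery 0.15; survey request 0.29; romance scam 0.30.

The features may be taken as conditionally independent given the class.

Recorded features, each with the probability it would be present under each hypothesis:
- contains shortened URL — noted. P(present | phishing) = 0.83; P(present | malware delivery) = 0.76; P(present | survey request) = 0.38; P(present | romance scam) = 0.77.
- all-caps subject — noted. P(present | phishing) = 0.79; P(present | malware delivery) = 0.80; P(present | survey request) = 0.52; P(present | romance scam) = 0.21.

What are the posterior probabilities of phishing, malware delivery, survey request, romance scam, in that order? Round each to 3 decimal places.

0.464, 0.248, 0.156, 0.132

For each hypothesis, the unnormalized posterior weight is prior × product of the feature likelihoods:
  phishing: 0.26 × 0.83 × 0.79 = 0.17048
  malware delivery: 0.15 × 0.76 × 0.80 = 0.0912
  survey request: 0.29 × 0.38 × 0.52 = 0.057304
  romance scam: 0.30 × 0.77 × 0.21 = 0.04851
Normalizing constant Z = 0.17048 + 0.0912 + 0.057304 + 0.04851 = 0.3675.
P(phishing | evidence) = 0.17048 / 0.3675 ≈ 0.464
P(malware delivery | evidence) = 0.0912 / 0.3675 ≈ 0.248
P(survey request | evidence) = 0.057304 / 0.3675 ≈ 0.156
P(romance scam | evidence) = 0.04851 / 0.3675 ≈ 0.132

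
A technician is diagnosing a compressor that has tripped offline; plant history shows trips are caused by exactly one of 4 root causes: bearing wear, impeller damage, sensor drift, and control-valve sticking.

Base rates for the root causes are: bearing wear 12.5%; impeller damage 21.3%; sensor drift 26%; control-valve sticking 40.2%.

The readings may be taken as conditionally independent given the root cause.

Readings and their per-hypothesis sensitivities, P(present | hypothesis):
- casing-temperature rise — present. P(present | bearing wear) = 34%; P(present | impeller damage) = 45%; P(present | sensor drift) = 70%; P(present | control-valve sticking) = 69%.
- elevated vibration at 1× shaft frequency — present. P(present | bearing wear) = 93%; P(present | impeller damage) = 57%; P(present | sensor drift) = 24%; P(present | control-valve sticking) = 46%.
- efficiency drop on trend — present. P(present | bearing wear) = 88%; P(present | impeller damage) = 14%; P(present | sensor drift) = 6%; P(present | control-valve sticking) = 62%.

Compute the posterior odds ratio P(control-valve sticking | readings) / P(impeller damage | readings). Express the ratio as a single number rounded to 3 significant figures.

10.3

Posterior odds equal prior odds times the likelihood ratio; only the two competing hypotheses matter.
  control-valve sticking: 0.402 × 0.69 × 0.46 × 0.62 = 0.079109
  impeller damage: 0.213 × 0.45 × 0.57 × 0.14 = 0.0076488
Posterior odds = 0.079109 / 0.0076488 ≈ 10.3.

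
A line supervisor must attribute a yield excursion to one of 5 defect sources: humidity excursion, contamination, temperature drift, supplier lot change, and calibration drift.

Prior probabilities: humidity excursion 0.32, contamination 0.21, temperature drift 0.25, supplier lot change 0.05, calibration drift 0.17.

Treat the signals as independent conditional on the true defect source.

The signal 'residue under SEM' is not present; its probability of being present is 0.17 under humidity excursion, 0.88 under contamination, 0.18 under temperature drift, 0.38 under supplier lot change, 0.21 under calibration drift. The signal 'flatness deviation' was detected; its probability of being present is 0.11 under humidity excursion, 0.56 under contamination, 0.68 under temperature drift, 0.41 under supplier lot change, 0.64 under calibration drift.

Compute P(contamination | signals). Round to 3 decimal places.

0.050

Multiply each prior by the joint likelihood of the signal pattern (using 1 − P(present | H) for each absent signal):
  humidity excursion: 0.32 × (1 − 0.17) × 0.11 = 0.029216
  contamination: 0.21 × (1 − 0.88) × 0.56 = 0.014112
  temperature drift: 0.25 × (1 − 0.18) × 0.68 = 0.1394
  supplier lot change: 0.05 × (1 − 0.38) × 0.41 = 0.01271
  calibration drift: 0.17 × (1 − 0.21) × 0.64 = 0.085952
The unnormalized weights sum to 0.28139.
P(contamination | evidence) = 0.014112 / 0.28139 ≈ 0.050.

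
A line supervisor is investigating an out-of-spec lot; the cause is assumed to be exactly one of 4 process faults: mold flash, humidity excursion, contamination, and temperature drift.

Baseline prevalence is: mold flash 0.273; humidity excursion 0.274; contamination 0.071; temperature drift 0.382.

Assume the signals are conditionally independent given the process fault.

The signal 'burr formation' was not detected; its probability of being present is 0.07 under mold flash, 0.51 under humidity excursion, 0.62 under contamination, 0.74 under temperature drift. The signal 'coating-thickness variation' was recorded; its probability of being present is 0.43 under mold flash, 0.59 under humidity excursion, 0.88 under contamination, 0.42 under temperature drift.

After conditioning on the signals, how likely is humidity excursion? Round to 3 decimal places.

For each hypothesis, the unnormalized posterior weight is prior × product of the signal likelihoods (using 1 − P(present | H) for each absent signal):
  mold flash: 0.273 × (1 − 0.07) × 0.43 = 0.10917
  humidity excursion: 0.274 × (1 − 0.51) × 0.59 = 0.079213
  contamination: 0.071 × (1 − 0.62) × 0.88 = 0.023742
  temperature drift: 0.382 × (1 − 0.74) × 0.42 = 0.041714
Marginal likelihood of the evidence = 0.25384.
P(humidity excursion | evidence) = 0.079213 / 0.25384 ≈ 0.312.

0.312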